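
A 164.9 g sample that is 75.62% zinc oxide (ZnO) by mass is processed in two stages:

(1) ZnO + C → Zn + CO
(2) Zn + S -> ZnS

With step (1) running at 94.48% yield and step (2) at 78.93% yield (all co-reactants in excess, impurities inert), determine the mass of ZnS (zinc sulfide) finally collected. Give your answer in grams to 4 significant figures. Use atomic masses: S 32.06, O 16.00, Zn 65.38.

111.3 g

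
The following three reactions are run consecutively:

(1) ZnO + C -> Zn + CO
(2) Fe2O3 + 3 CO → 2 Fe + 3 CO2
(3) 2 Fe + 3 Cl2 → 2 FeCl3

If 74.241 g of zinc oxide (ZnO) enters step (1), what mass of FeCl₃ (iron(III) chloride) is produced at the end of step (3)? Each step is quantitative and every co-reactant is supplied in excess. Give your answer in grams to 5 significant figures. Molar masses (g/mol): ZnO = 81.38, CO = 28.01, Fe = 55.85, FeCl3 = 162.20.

n(ZnO) = 74.241 / 81.38 = 0.912276 mol.
Reaction (1): ZnO→CO ratio 1:1 ⇒ n(CO) = 0.912276 mol.
Reaction (2): CO→Fe ratio 3:2 ⇒ n(Fe) = 0.608184 mol.
Reaction (3): Fe→FeCl3 ratio 2:2 ⇒ n(FeCl3) = 0.608184 mol.
Mass of FeCl3 = 0.608184 × 162.20 = 98.6474 g.

98.647 g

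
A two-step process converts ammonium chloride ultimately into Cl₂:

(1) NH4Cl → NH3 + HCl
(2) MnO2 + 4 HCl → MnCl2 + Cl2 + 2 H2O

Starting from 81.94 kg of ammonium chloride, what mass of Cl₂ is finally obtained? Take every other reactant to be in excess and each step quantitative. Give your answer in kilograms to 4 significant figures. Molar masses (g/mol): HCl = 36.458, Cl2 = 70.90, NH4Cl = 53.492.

81.94 kg = 81940 g.
n(NH4Cl) = 81940 / 53.492 = 1531.8 mol.
Step 1 gives a 1:1 ratio of NH4Cl to HCl, so n(HCl) = 1531.8 mol.
In step 2 the HCl:Cl2 ratio is 4:1, so n(Cl2) = 382.95 mol.
Mass of Cl2 = 382.95 × 70.90 = 27151 g = 27.15 kg.

27.15 kg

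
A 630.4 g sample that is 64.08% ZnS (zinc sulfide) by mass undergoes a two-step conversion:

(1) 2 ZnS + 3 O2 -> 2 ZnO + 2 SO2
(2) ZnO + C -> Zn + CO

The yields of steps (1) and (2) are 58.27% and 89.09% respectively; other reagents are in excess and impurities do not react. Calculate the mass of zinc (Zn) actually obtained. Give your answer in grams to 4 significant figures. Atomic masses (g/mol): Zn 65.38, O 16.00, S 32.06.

140.7 g

Pure ZnS = 630.4 × 0.6408 = 403.96 g.
M(ZnS) = 65.38 + 32.06 = 97.44 g/mol.
M(Zn) = 65.38 g/mol.
n(ZnS) = 403.96 / 97.44 = 4.1457 mol.
Step 1 (ZnS:ZnO = 2:2): theoretical n(ZnO) = 4.1457 mol; at 58.27% yield, n(ZnO) = 2.4157 mol.
Step 2 (ZnO:Zn = 1:1): theoretical n(Zn) = 2.4157 mol, so theoretical mass = 2.4157 × 65.38 = 157.94 g.
At 89.09% yield, actual mass of Zn = 157.94 × 0.8909 = 140.71 g.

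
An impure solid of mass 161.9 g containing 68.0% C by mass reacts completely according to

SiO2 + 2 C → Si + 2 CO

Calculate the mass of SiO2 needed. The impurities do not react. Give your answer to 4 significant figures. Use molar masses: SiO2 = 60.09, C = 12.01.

275.4 g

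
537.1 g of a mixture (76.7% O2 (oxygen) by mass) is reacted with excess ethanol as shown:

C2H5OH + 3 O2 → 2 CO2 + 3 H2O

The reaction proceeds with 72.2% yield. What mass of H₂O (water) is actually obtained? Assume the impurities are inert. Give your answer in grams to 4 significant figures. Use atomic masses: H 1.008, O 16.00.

Pure O2 available = 537.1 g × 0.767 = 411.96 g.
M(O2) = 2(16.00) = 32.00 g/mol.
M(H2O) = 2(1.008) + 16.00 = 18.016 g/mol.
n(O2) = 411.96 g / 32.00 g/mol = 12.874 mol.
From the equation the O2:H2O mole ratio is 3:3, so n(H2O) = 12.874 × 3/3 = 12.874 mol.
Mass of H2O = 12.874 mol × 18.016 g/mol = 231.93 g.
Actual mass collected = 231.93 g × 0.722 = 167.45 g.

167.5 g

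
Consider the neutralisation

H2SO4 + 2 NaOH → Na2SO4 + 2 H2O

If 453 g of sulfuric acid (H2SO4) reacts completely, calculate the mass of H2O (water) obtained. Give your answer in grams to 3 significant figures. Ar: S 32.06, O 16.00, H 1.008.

M(H2SO4) = 2(1.008) + 32.06 + 4(16.00) = 98.076 g/mol.
M(H2O) = 2(1.008) + 16.00 = 18.016 g/mol.
n(H2SO4) = 453.0 g / 98.076 g/mol = 4.619 mol.
From the equation the H2SO4:H2O mole ratio is 1:2, so n(H2O) = 4.619 × 2/1 = 9.238 mol.
Mass of H2O = 9.238 mol × 18.016 g/mol = 166.4 g.

166 g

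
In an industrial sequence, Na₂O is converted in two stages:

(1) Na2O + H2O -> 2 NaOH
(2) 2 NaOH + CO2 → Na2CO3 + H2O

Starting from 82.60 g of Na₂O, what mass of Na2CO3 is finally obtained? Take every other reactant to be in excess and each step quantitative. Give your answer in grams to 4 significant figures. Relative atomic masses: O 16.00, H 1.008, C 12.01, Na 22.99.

141.3 g

M(Na2O) = 2(22.99) + 16.00 = 61.98 g/mol.
M(Na2CO3) = 2(22.99) + 12.01 + 3(16.00) = 105.99 g/mol.
n(Na2O) = 82.600 / 61.98 = 1.3327 mol.
Step 1 gives a 1:2 ratio of Na2O to NaOH, so n(NaOH) = 2.6654 mol.
In step 2 the NaOH:Na2CO3 ratio is 2:1, so n(Na2CO3) = 1.3327 mol.
Mass of Na2CO3 = 1.3327 × 105.99 = 141.25 g.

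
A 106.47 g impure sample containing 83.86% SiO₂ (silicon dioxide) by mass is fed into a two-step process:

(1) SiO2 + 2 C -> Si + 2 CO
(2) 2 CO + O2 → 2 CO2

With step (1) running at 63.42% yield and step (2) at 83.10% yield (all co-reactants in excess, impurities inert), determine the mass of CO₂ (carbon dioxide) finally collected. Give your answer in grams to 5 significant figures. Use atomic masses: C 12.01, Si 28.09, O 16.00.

Pure SiO2 = 106.47 × 0.8386 = 89.2857 g.
M(SiO2) = 28.09 + 2(16.00) = 60.09 g/mol.
M(CO2) = 12.01 + 2(16.00) = 44.01 g/mol.
n(SiO2) = 89.2857 / 60.09 = 1.48587 mol.
Step 1 (SiO2:CO = 1:2): theoretical n(CO) = 2.97173 mol; at 63.42% yield, n(CO) = 1.88467 mol.
Step 2 (CO:CO2 = 2:2): theoretical n(CO2) = 1.88467 mol, so theoretical mass = 1.88467 × 44.01 = 82.9445 g.
At 83.10% yield, actual mass of CO2 = 82.9445 × 0.8310 = 68.9269 g.

68.927 g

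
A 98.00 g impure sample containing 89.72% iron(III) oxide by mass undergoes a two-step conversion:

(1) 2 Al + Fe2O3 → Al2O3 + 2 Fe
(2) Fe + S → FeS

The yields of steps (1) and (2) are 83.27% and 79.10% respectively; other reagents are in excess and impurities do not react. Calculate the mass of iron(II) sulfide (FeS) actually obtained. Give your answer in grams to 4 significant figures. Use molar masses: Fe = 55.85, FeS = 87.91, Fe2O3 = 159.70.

Pure Fe2O3 = 98.00 × 0.8972 = 87.926 g.
n(Fe2O3) = 87.926 / 159.70 = 0.55057 mol.
Step 1 (Fe2O3:Fe = 1:2): theoretical n(Fe) = 1.1011 mol; at 83.27% yield, n(Fe) = 0.91691 mol.
Step 2 (Fe:FeS = 1:1): theoretical n(FeS) = 0.91691 mol, so theoretical mass = 0.91691 × 87.91 = 80.606 g.
At 79.10% yield, actual mass of FeS = 80.606 × 0.7910 = 63.759 g.

63.76 g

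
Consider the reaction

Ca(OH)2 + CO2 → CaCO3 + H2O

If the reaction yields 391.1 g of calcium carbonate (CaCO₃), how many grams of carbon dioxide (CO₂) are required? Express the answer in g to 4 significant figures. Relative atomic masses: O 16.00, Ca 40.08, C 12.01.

172.0 g

M(CaCO3) = 40.08 + 12.01 + 3(16.00) = 100.09 g/mol.
M(CO2) = 12.01 + 2(16.00) = 44.01 g/mol.
n(CaCO3) = 391.10 g / 100.09 g/mol = 3.9075 mol.
From the equation the CaCO3:CO2 mole ratio is 1:1, so n(CO2) = 3.9075 × 1/1 = 3.9075 mol.
Mass of CO2 = 3.9075 mol × 44.01 g/mol = 171.97 g.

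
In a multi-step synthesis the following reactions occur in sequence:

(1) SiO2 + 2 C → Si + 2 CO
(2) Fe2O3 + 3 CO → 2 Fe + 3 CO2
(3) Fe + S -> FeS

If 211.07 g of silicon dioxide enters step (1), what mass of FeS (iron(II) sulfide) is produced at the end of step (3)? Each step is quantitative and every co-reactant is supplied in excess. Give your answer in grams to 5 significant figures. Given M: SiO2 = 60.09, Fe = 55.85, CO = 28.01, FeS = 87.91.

411.72 g

n(SiO2) = 211.07 / 60.09 = 3.51256 mol.
Reaction (1): SiO2→CO ratio 1:2 ⇒ n(CO) = 7.02513 mol.
Reaction (2): CO→Fe ratio 3:2 ⇒ n(Fe) = 4.68342 mol.
Reaction (3): Fe→FeS ratio 1:1 ⇒ n(FeS) = 4.68342 mol.
Mass of FeS = 4.68342 × 87.91 = 411.719 g.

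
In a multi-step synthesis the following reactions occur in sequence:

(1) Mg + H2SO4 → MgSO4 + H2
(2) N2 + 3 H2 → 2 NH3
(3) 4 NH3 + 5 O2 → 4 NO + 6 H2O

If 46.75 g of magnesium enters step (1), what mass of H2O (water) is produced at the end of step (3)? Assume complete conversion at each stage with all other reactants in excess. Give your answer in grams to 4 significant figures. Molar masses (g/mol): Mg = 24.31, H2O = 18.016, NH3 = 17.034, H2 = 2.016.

n(Mg) = 46.75 / 24.31 = 1.9231 mol.
Reaction (1): Mg→H2 ratio 1:1 ⇒ n(H2) = 1.9231 mol.
Reaction (2): H2→NH3 ratio 3:2 ⇒ n(NH3) = 1.2821 mol.
Reaction (3): NH3→H2O ratio 4:6 ⇒ n(H2O) = 1.9231 mol.
Mass of H2O = 1.9231 × 18.016 = 34.646 g.

34.65 g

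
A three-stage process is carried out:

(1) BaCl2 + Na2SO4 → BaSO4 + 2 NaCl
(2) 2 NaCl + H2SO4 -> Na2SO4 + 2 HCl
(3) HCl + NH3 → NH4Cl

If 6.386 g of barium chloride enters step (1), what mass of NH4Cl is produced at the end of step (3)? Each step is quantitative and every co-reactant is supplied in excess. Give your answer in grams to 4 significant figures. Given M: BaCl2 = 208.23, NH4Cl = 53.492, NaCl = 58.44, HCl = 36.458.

n(BaCl2) = 6.386 / 208.23 = 0.030668 mol.
Reaction (1): BaCl2→NaCl ratio 1:2 ⇒ n(NaCl) = 0.061336 mol.
Reaction (2): NaCl→HCl ratio 2:2 ⇒ n(HCl) = 0.061336 mol.
Reaction (3): HCl→NH4Cl ratio 1:1 ⇒ n(NH4Cl) = 0.061336 mol.
Mass of NH4Cl = 0.061336 × 53.492 = 3.2810 g.

3.281 g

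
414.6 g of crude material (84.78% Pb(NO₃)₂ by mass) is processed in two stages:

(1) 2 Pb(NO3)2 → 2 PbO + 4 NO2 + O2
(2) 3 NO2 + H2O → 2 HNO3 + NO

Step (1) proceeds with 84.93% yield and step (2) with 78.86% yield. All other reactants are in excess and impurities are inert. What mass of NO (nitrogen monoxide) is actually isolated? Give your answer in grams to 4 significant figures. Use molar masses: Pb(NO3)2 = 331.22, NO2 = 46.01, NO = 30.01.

Pure Pb(NO3)2 = 414.6 × 0.8478 = 351.50 g.
n(Pb(NO3)2) = 351.50 / 331.22 = 1.0612 mol.
Step 1 (Pb(NO3)2:NO2 = 2:4): theoretical n(NO2) = 2.1224 mol; at 84.93% yield, n(NO2) = 1.8026 mol.
Step 2 (NO2:NO = 3:1): theoretical n(NO) = 0.60086 mol, so theoretical mass = 0.60086 × 30.01 = 18.032 g.
At 78.86% yield, actual mass of NO = 18.032 × 0.7886 = 14.220 g.

14.22 g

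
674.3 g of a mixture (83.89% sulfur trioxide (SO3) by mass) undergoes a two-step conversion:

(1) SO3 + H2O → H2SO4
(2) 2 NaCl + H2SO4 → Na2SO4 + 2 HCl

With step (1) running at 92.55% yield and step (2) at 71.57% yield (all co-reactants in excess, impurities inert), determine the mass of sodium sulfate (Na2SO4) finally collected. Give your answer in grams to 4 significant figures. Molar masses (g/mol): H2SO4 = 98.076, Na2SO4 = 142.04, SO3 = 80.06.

Pure SO3 = 674.3 × 0.8389 = 565.67 g.
n(SO3) = 565.67 / 80.06 = 7.0656 mol.
Step 1 (SO3:H2SO4 = 1:1): theoretical n(H2SO4) = 7.0656 mol; at 92.55% yield, n(H2SO4) = 6.5392 mol.
Step 2 (H2SO4:Na2SO4 = 1:1): theoretical n(Na2SO4) = 6.5392 mol, so theoretical mass = 6.5392 × 142.04 = 928.83 g.
At 71.57% yield, actual mass of Na2SO4 = 928.83 × 0.7157 = 664.76 g.

664.8 g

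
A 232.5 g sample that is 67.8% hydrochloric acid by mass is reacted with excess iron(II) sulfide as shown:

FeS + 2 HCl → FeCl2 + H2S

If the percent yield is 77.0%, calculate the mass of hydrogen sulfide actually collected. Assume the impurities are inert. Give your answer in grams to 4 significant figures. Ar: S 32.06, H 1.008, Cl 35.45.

56.72 g

Pure HCl available = 232.5 g × 0.678 = 157.63 g.
M(HCl) = 1.008 + 35.45 = 36.458 g/mol.
M(H2S) = 2(1.008) + 32.06 = 34.076 g/mol.
n(HCl) = 157.63 g / 36.458 g/mol = 4.3237 mol.
From the equation the HCl:H2S mole ratio is 2:1, so n(H2S) = 4.3237 × 1/2 = 2.1619 mol.
Mass of H2S = 2.1619 mol × 34.076 g/mol = 73.668 g.
Actual mass collected = 73.668 g × 0.770 = 56.724 g.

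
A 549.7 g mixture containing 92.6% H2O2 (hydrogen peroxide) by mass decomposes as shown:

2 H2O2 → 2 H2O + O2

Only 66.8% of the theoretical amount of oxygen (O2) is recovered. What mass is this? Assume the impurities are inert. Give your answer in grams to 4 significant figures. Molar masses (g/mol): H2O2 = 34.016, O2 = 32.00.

159.9 g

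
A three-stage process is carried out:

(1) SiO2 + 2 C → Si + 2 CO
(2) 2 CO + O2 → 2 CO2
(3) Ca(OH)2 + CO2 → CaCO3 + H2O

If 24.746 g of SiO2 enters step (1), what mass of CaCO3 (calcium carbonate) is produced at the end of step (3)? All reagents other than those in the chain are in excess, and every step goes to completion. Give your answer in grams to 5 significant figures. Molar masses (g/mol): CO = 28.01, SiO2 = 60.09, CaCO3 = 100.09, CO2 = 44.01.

82.437 g

n(SiO2) = 24.746 / 60.09 = 0.411816 mol.
Reaction (1): SiO2→CO ratio 1:2 ⇒ n(CO) = 0.823631 mol.
Reaction (2): CO→CO2 ratio 2:2 ⇒ n(CO2) = 0.823631 mol.
Reaction (3): CO2→CaCO3 ratio 1:1 ⇒ n(CaCO3) = 0.823631 mol.
Mass of CaCO3 = 0.823631 × 100.09 = 82.4372 g.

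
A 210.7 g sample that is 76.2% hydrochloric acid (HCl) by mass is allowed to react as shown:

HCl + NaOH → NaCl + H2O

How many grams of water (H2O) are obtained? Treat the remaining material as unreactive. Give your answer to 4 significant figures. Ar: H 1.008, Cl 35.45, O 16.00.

Mass of pure HCl = 210.7 g × 0.762 = 160.55 g.
M(HCl) = 1.008 + 35.45 = 36.458 g/mol.
M(H2O) = 2(1.008) + 16.00 = 18.016 g/mol.
n(HCl) = 160.55 g / 36.458 g/mol = 4.4038 mol.
From the equation the HCl:H2O mole ratio is 1:1, so n(H2O) = 4.4038 × 1/1 = 4.4038 mol.
Mass of H2O = 4.4038 mol × 18.016 g/mol = 79.339 g.

79.34 g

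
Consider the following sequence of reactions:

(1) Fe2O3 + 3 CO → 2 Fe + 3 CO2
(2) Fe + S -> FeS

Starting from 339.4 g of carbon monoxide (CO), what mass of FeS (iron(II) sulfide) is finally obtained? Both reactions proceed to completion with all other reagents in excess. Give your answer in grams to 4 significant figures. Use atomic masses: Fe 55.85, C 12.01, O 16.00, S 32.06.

M(CO) = 12.01 + 16.00 = 28.01 g/mol.
M(FeS) = 55.85 + 32.06 = 87.91 g/mol.
n(CO) = 339.40 / 28.01 = 12.117 mol.
Step 1 gives a 3:2 ratio of CO to Fe, so n(Fe) = 8.0781 mol.
In step 2 the Fe:FeS ratio is 1:1, so n(FeS) = 8.0781 mol.
Mass of FeS = 8.0781 × 87.91 = 710.14 g.

710.1 g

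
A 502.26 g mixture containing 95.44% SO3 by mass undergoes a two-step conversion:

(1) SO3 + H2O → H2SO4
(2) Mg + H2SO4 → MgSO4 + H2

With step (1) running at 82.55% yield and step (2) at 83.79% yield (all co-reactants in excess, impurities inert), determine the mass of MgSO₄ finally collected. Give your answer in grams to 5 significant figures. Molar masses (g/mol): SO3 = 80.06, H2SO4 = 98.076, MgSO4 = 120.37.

498.51 g

Pure SO3 = 502.26 × 0.9544 = 479.357 g.
n(SO3) = 479.357 / 80.06 = 5.98747 mol.
Step 1 (SO3:H2SO4 = 1:1): theoretical n(H2SO4) = 5.98747 mol; at 82.55% yield, n(H2SO4) = 4.94266 mol.
Step 2 (H2SO4:MgSO4 = 1:1): theoretical n(MgSO4) = 4.94266 mol, so theoretical mass = 4.94266 × 120.37 = 594.948 g.
At 83.79% yield, actual mass of MgSO4 = 594.948 × 0.8379 = 498.507 g.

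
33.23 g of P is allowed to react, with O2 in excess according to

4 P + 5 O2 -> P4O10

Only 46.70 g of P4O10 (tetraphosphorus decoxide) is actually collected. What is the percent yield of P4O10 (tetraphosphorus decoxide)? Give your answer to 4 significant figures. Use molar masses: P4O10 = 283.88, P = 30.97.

n(P) = 33.230 g / 30.97 g/mol = 1.0730 mol.
From the equation the P:P4O10 mole ratio is 4:1, so n(P4O10) = 1.0730 × 1/4 = 0.26824 mol.
Mass of P4O10 = 0.26824 mol × 283.88 g/mol = 76.149 g.
This is the theoretical yield. Percent yield = 46.70 g / 76.149 g × 100% = 61.327%.

61.33 %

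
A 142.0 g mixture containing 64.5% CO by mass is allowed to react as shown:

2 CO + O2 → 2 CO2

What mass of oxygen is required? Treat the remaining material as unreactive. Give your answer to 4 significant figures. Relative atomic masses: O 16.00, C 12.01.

Mass of pure CO = 142.0 g × 0.645 = 91.590 g.
M(CO) = 12.01 + 16.00 = 28.01 g/mol.
M(O2) = 2(16.00) = 32.00 g/mol.
n(CO) = 91.590 g / 28.01 g/mol = 3.2699 mol.
From the equation the CO:O2 mole ratio is 2:1, so n(O2) = 3.2699 × 1/2 = 1.6350 mol.
Mass of O2 = 1.6350 mol × 32.00 g/mol = 52.318 g.

52.32 g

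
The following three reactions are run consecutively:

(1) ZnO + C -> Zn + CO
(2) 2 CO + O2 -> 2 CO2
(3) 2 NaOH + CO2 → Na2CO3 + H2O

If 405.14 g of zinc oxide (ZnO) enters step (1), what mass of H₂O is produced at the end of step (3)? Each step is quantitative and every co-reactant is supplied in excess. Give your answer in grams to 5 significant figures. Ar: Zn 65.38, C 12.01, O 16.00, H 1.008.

M(ZnO) = 65.38 + 16.00 = 81.38 g/mol.
M(H2O) = 2(1.008) + 16.00 = 18.016 g/mol.
n(ZnO) = 405.14 / 81.38 = 4.97837 mol.
Reaction (1): ZnO→CO ratio 1:1 ⇒ n(CO) = 4.97837 mol.
Reaction (2): CO→CO2 ratio 2:2 ⇒ n(CO2) = 4.97837 mol.
Reaction (3): CO2→H2O ratio 1:1 ⇒ n(H2O) = 4.97837 mol.
Mass of H2O = 4.97837 × 18.016 = 89.6904 g.

89.690 g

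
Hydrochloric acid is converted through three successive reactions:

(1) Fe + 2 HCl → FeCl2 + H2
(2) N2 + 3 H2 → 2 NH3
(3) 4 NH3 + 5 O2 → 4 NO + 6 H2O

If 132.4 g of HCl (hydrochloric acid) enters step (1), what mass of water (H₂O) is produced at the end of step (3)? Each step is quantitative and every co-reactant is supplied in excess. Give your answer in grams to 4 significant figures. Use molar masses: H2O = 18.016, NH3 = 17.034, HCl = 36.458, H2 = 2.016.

n(HCl) = 132.4 / 36.458 = 3.6316 mol.
Reaction (1): HCl→H2 ratio 2:1 ⇒ n(H2) = 1.8158 mol.
Reaction (2): H2→NH3 ratio 3:2 ⇒ n(NH3) = 1.2105 mol.
Reaction (3): NH3→H2O ratio 4:6 ⇒ n(H2O) = 1.8158 mol.
Mass of H2O = 1.8158 × 18.016 = 32.713 g.

32.71 g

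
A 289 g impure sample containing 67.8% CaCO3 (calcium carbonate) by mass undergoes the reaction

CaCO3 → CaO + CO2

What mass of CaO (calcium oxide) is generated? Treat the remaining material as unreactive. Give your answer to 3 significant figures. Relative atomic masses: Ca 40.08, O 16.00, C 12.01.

Mass of pure CaCO3 = 289 g × 0.678 = 195.9 g.
M(CaCO3) = 40.08 + 12.01 + 3(16.00) = 100.09 g/mol.
M(CaO) = 40.08 + 16.00 = 56.08 g/mol.
n(CaCO3) = 195.9 g / 100.09 g/mol = 1.958 mol.
From the equation the CaCO3:CaO mole ratio is 1:1, so n(CaO) = 1.958 × 1/1 = 1.958 mol.
Mass of CaO = 1.958 mol × 56.08 g/mol = 109.8 g.

110 g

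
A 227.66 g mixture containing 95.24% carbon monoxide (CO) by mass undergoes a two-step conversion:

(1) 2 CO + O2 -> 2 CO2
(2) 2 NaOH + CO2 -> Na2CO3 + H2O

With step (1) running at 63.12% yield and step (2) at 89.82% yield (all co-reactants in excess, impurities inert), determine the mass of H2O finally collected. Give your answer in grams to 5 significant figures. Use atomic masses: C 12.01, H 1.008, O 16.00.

Pure CO = 227.66 × 0.9524 = 216.823 g.
M(CO) = 12.01 + 16.00 = 28.01 g/mol.
M(H2O) = 2(1.008) + 16.00 = 18.016 g/mol.
n(CO) = 216.823 / 28.01 = 7.74093 mol.
Step 1 (CO:CO2 = 2:2): theoretical n(CO2) = 7.74093 mol; at 63.12% yield, n(CO2) = 4.88607 mol.
Step 2 (CO2:H2O = 1:1): theoretical n(H2O) = 4.88607 mol, so theoretical mass = 4.88607 × 18.016 = 88.0275 g.
At 89.82% yield, actual mass of H2O = 88.0275 × 0.8982 = 79.0663 g.

79.066 g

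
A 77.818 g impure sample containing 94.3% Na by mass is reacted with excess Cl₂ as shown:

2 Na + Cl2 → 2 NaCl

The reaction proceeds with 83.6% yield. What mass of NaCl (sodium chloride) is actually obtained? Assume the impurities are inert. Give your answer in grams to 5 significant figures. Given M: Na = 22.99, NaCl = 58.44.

155.94 g

Pure Na available = 77.818 g × 0.943 = 73.3824 g.
n(Na) = 73.3824 g / 22.99 g/mol = 3.19193 mol.
From the equation the Na:NaCl mole ratio is 2:2, so n(NaCl) = 3.19193 × 2/2 = 3.19193 mol.
Mass of NaCl = 3.19193 mol × 58.44 g/mol = 186.536 g.
Actual mass collected = 186.536 g × 0.836 = 155.944 g.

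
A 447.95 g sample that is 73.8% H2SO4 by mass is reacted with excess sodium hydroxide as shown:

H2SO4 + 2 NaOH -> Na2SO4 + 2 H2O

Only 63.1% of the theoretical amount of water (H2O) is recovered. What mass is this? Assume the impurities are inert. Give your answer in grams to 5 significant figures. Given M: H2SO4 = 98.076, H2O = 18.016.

76.637 g

Pure H2SO4 available = 447.95 g × 0.738 = 330.587 g.
n(H2SO4) = 330.587 g / 98.076 g/mol = 3.37072 mol.
From the equation the H2SO4:H2O mole ratio is 1:2, so n(H2O) = 3.37072 × 2/1 = 6.74145 mol.
Mass of H2O = 6.74145 mol × 18.016 g/mol = 121.454 g.
Actual mass collected = 121.454 g × 0.631 = 76.6374 g.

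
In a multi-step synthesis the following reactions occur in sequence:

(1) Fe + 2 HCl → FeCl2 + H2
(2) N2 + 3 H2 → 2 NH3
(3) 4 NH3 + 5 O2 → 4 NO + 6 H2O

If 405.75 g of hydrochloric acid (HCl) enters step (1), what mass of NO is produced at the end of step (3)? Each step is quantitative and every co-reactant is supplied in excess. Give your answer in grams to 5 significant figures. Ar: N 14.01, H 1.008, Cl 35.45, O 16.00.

M(HCl) = 1.008 + 35.45 = 36.458 g/mol.
M(NO) = 14.01 + 16.00 = 30.01 g/mol.
n(HCl) = 405.75 / 36.458 = 11.1292 mol.
Reaction (1): HCl→H2 ratio 2:1 ⇒ n(H2) = 5.56462 mol.
Reaction (2): H2→NH3 ratio 3:2 ⇒ n(NH3) = 3.70975 mol.
Reaction (3): NH3→NO ratio 4:4 ⇒ n(NO) = 3.70975 mol.
Mass of NO = 3.70975 × 30.01 = 111.330 g.

111.33 g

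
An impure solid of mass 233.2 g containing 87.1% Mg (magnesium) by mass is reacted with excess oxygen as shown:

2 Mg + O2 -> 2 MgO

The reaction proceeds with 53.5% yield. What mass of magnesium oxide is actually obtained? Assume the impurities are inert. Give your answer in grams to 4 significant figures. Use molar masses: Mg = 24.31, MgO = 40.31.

180.2 g

Pure Mg available = 233.2 g × 0.871 = 203.12 g.
n(Mg) = 203.12 g / 24.31 g/mol = 8.3553 mol.
From the equation the Mg:MgO mole ratio is 2:2, so n(MgO) = 8.3553 × 2/2 = 8.3553 mol.
Mass of MgO = 8.3553 mol × 40.31 g/mol = 336.80 g.
Actual mass collected = 336.80 g × 0.535 = 180.19 g.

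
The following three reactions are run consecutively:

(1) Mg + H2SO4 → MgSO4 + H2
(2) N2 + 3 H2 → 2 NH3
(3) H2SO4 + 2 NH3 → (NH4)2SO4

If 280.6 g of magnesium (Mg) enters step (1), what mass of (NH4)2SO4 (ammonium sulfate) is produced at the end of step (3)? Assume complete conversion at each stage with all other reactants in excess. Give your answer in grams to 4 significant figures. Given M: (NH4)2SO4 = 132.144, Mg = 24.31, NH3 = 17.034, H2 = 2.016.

508.4 g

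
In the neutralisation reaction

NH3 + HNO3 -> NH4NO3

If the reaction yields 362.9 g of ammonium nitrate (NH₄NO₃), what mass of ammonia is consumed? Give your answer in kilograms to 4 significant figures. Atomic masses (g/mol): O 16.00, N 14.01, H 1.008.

0.07722 kg

M(NH4NO3) = 2(14.01) + 4(1.008) + 3(16.00) = 80.052 g/mol.
M(NH3) = 14.01 + 3(1.008) = 17.034 g/mol.
n(NH4NO3) = 362.90 g / 80.052 g/mol = 4.5333 mol.
From the equation the NH4NO3:NH3 mole ratio is 1:1, so n(NH3) = 4.5333 × 1/1 = 4.5333 mol.
Mass of NH3 = 4.5333 mol × 17.034 g/mol = 77.220 g.
Converting to kg: 77.220 g = 0.07722 kg.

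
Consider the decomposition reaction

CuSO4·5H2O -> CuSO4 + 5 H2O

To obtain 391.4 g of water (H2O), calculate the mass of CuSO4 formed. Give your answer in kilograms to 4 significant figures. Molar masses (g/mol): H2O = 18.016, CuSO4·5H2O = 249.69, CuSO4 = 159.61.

n(H2O) = 391.40 g / 18.016 g/mol = 21.725 mol.
From the equation the H2O:CuSO4 mole ratio is 5:1, so n(CuSO4) = 21.725 × 1/5 = 4.3450 mol.
Mass of CuSO4 = 4.3450 mol × 159.61 g/mol = 693.51 g.
Converting to kg: 693.51 g = 0.6935 kg.

0.6935 kg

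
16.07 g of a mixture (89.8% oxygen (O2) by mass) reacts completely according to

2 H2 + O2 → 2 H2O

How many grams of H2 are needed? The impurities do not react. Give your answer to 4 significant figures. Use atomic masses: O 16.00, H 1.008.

1.818 g

Mass of pure O2 = 16.07 g × 0.898 = 14.431 g.
M(O2) = 2(16.00) = 32.00 g/mol.
M(H2) = 2(1.008) = 2.016 g/mol.
n(O2) = 14.431 g / 32.00 g/mol = 0.45096 mol.
From the equation the O2:H2 mole ratio is 1:2, so n(H2) = 0.45096 × 2/1 = 0.90193 mol.
Mass of H2 = 0.90193 mol × 2.016 g/mol = 1.8183 g.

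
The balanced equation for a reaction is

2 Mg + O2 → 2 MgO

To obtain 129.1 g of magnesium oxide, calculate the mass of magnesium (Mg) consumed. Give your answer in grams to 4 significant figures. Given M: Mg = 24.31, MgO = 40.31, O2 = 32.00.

77.86 g

n(MgO) = 129.10 g / 40.31 g/mol = 3.2027 mol.
From the equation the MgO:Mg mole ratio is 2:2, so n(Mg) = 3.2027 × 2/2 = 3.2027 mol.
Mass of Mg = 3.2027 mol × 24.31 g/mol = 77.857 g.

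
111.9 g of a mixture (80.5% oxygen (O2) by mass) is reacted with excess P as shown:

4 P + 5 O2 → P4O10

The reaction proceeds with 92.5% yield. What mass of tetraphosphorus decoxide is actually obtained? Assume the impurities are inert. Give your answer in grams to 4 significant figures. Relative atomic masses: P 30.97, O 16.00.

147.8 g

Pure O2 available = 111.9 g × 0.805 = 90.080 g.
M(O2) = 2(16.00) = 32.00 g/mol.
M(P4O10) = 4(30.97) + 10(16.00) = 283.88 g/mol.
n(O2) = 90.080 g / 32.00 g/mol = 2.8150 mol.
From the equation the O2:P4O10 mole ratio is 5:1, so n(P4O10) = 2.8150 × 1/5 = 0.56300 mol.
Mass of P4O10 = 0.56300 mol × 283.88 g/mol = 159.82 g.
Actual mass collected = 159.82 g × 0.925 = 147.84 g.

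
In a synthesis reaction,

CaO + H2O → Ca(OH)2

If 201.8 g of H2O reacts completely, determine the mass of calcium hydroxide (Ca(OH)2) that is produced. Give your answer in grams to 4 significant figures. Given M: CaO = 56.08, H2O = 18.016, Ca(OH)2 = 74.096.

n(H2O) = 201.80 g / 18.016 g/mol = 11.201 mol.
From the equation the H2O:Ca(OH)2 mole ratio is 1:1, so n(Ca(OH)2) = 11.201 × 1/1 = 11.201 mol.
Mass of Ca(OH)2 = 11.201 mol × 74.096 g/mol = 829.96 g.

830.0 g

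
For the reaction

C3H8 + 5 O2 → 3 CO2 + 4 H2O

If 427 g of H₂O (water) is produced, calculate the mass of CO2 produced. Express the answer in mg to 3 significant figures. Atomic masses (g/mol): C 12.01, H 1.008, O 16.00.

M(H2O) = 2(1.008) + 16.00 = 18.016 g/mol.
M(CO2) = 12.01 + 2(16.00) = 44.01 g/mol.
n(H2O) = 427.0 g / 18.016 g/mol = 23.70 mol.
From the equation the H2O:CO2 mole ratio is 4:3, so n(CO2) = 23.70 × 3/4 = 17.78 mol.
Mass of CO2 = 17.78 mol × 44.01 g/mol = 782.3 g.
Converting to mg: 782.3 g = 782000 mg.

782000 mg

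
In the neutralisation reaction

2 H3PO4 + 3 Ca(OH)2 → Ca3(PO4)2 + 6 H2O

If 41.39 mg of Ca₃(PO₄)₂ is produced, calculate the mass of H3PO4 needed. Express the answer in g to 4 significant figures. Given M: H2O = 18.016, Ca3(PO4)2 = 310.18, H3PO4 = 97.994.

0.02615 g

Convert: 41.39 mg = 0.041390 g.
n(Ca3(PO4)2) = 0.041390 g / 310.18 g/mol = 0.00013344 mol.
From the equation the Ca3(PO4)2:H3PO4 mole ratio is 1:2, so n(H3PO4) = 0.00013344 × 2/1 = 0.00026688 mol.
Mass of H3PO4 = 0.00026688 mol × 97.994 g/mol = 0.026152 g.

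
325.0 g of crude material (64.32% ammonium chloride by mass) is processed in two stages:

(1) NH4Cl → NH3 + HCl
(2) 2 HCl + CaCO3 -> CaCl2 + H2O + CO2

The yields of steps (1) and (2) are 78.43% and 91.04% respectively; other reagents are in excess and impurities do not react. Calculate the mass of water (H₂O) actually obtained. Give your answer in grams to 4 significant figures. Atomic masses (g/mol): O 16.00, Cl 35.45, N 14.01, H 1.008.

Pure NH4Cl = 325.0 × 0.6432 = 209.04 g.
M(NH4Cl) = 14.01 + 4(1.008) + 35.45 = 53.492 g/mol.
M(H2O) = 2(1.008) + 16.00 = 18.016 g/mol.
n(NH4Cl) = 209.04 / 53.492 = 3.9079 mol.
Step 1 (NH4Cl:HCl = 1:1): theoretical n(HCl) = 3.9079 mol; at 78.43% yield, n(HCl) = 3.0649 mol.
Step 2 (HCl:H2O = 2:1): theoretical n(H2O) = 1.5325 mol, so theoretical mass = 1.5325 × 18.016 = 27.609 g.
At 91.04% yield, actual mass of H2O = 27.609 × 0.9104 = 25.135 g.

25.14 g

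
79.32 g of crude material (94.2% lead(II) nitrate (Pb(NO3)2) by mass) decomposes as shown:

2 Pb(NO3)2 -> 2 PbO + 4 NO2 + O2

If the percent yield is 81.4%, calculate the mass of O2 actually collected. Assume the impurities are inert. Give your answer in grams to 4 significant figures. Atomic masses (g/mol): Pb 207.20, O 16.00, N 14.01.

Pure Pb(NO3)2 available = 79.32 g × 0.942 = 74.719 g.
M(Pb(NO3)2) = 207.20 + 2(14.01) + 6(16.00) = 331.22 g/mol.
M(O2) = 2(16.00) = 32.00 g/mol.
n(Pb(NO3)2) = 74.719 g / 331.22 g/mol = 0.22559 mol.
From the equation the Pb(NO3)2:O2 mole ratio is 2:1, so n(O2) = 0.22559 × 1/2 = 0.11279 mol.
Mass of O2 = 0.11279 mol × 32.00 g/mol = 3.6094 g.
Actual mass collected = 3.6094 g × 0.814 = 2.9381 g.

2.938 g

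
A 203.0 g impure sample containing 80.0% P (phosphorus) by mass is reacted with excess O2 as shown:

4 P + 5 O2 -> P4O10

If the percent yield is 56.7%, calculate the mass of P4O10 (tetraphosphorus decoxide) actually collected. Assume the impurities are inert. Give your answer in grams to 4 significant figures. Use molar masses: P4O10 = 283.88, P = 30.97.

211.0 g

Pure P available = 203.0 g × 0.800 = 162.40 g.
n(P) = 162.40 g / 30.97 g/mol = 5.2438 mol.
From the equation the P:P4O10 mole ratio is 4:1, so n(P4O10) = 5.2438 × 1/4 = 1.3109 mol.
Mass of P4O10 = 1.3109 mol × 283.88 g/mol = 372.15 g.
Actual mass collected = 372.15 g × 0.567 = 211.01 g.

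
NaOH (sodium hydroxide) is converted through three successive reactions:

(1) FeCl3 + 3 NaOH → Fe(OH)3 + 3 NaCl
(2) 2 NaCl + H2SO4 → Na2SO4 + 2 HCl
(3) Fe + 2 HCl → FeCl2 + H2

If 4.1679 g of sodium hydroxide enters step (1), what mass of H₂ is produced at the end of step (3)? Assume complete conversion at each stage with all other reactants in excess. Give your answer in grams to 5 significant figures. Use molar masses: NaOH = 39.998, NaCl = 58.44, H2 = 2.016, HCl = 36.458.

n(NaOH) = 4.1679 / 39.998 = 0.104203 mol.
Reaction (1): NaOH→NaCl ratio 3:3 ⇒ n(NaCl) = 0.104203 mol.
Reaction (2): NaCl→HCl ratio 2:2 ⇒ n(HCl) = 0.104203 mol.
Reaction (3): HCl→H2 ratio 2:1 ⇒ n(H2) = 0.0521014 mol.
Mass of H2 = 0.0521014 × 2.016 = 0.105036 g.

0.10504 g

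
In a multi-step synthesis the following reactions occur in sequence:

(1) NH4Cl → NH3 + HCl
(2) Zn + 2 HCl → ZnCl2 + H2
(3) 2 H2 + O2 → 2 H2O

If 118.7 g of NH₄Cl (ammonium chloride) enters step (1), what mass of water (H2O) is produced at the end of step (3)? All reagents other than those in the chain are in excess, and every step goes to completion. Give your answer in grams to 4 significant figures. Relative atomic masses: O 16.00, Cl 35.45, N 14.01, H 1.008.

19.99 g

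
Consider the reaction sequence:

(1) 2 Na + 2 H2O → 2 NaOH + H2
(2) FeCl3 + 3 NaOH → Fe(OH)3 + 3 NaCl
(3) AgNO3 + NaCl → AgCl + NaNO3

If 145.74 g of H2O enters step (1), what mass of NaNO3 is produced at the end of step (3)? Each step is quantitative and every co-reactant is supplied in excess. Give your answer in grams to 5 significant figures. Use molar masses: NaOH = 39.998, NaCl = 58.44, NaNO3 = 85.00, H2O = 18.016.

687.61 g

n(H2O) = 145.74 / 18.016 = 8.08948 mol.
Reaction (1): H2O→NaOH ratio 2:2 ⇒ n(NaOH) = 8.08948 mol.
Reaction (2): NaOH→NaCl ratio 3:3 ⇒ n(NaCl) = 8.08948 mol.
Reaction (3): NaCl→NaNO3 ratio 1:1 ⇒ n(NaNO3) = 8.08948 mol.
Mass of NaNO3 = 8.08948 × 85.00 = 687.605 g.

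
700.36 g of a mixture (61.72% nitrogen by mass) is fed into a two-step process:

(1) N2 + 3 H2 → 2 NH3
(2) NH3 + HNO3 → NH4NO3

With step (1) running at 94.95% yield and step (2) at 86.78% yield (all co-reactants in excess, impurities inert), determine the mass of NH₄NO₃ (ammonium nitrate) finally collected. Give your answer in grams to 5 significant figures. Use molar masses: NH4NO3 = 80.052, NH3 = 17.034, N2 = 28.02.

2035.1 g

Pure N2 = 700.36 × 0.6172 = 432.262 g.
n(N2) = 432.262 / 28.02 = 15.4269 mol.
Step 1 (N2:NH3 = 1:2): theoretical n(NH3) = 30.8538 mol; at 94.95% yield, n(NH3) = 29.2957 mol.
Step 2 (NH3:NH4NO3 = 1:1): theoretical n(NH4NO3) = 29.2957 mol, so theoretical mass = 29.2957 × 80.052 = 2345.18 g.
At 86.78% yield, actual mass of NH4NO3 = 2345.18 × 0.8678 = 2035.15 g.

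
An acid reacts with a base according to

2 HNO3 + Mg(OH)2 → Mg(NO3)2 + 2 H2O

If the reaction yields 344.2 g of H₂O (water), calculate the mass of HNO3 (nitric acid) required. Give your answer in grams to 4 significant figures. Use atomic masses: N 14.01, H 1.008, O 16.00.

1204 g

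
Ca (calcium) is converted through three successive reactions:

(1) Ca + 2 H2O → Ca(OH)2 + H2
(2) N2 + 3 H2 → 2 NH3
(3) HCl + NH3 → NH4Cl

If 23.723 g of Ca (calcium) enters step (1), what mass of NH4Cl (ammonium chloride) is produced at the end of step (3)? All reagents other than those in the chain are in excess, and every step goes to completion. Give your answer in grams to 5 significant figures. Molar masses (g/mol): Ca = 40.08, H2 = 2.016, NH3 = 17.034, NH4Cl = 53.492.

21.108 g

n(Ca) = 23.723 / 40.08 = 0.591891 mol.
Reaction (1): Ca→H2 ratio 1:1 ⇒ n(H2) = 0.591891 mol.
Reaction (2): H2→NH3 ratio 3:2 ⇒ n(NH3) = 0.394594 mol.
Reaction (3): NH3→NH4Cl ratio 1:1 ⇒ n(NH4Cl) = 0.394594 mol.
Mass of NH4Cl = 0.394594 × 53.492 = 21.1076 g.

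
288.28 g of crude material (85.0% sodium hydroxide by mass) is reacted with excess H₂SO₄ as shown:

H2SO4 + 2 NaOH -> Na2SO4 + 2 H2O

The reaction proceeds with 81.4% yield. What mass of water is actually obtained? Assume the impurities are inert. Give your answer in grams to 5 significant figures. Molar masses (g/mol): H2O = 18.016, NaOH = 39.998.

89.842 g

Pure NaOH available = 288.28 g × 0.850 = 245.038 g.
n(NaOH) = 245.038 g / 39.998 g/mol = 6.12626 mol.
From the equation the NaOH:H2O mole ratio is 2:2, so n(H2O) = 6.12626 × 2/2 = 6.12626 mol.
Mass of H2O = 6.12626 mol × 18.016 g/mol = 110.371 g.
Actual mass collected = 110.371 g × 0.814 = 89.8417 g.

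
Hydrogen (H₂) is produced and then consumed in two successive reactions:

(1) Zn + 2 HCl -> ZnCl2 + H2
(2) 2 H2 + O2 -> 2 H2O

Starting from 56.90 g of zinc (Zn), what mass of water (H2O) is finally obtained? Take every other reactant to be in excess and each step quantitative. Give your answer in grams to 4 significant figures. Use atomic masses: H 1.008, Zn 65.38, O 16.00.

15.68 g

M(Zn) = 65.38 g/mol.
M(H2O) = 2(1.008) + 16.00 = 18.016 g/mol.
n(Zn) = 56.900 / 65.38 = 0.87030 mol.
Step 1 gives a 1:1 ratio of Zn to H2, so n(H2) = 0.87030 mol.
In step 2 the H2:H2O ratio is 2:2, so n(H2O) = 0.87030 mol.
Mass of H2O = 0.87030 × 18.016 = 15.679 g.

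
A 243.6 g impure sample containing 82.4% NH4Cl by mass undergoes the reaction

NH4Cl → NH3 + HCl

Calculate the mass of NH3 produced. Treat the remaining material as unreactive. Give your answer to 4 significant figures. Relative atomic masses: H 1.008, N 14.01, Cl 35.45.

63.92 g

Mass of pure NH4Cl = 243.6 g × 0.824 = 200.73 g.
M(NH4Cl) = 14.01 + 4(1.008) + 35.45 = 53.492 g/mol.
M(NH3) = 14.01 + 3(1.008) = 17.034 g/mol.
n(NH4Cl) = 200.73 g / 53.492 g/mol = 3.7525 mol.
From the equation the NH4Cl:NH3 mole ratio is 1:1, so n(NH3) = 3.7525 × 1/1 = 3.7525 mol.
Mass of NH3 = 3.7525 mol × 17.034 g/mol = 63.919 g.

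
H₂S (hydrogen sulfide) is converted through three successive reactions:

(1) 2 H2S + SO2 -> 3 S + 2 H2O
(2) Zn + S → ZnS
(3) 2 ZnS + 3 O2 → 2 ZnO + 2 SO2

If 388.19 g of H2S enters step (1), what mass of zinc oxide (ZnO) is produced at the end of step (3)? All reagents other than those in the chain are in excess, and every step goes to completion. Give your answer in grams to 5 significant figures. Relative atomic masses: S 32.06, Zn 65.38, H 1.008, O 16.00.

M(H2S) = 2(1.008) + 32.06 = 34.076 g/mol.
M(ZnO) = 65.38 + 16.00 = 81.38 g/mol.
n(H2S) = 388.19 / 34.076 = 11.3919 mol.
Reaction (1): H2S→S ratio 2:3 ⇒ n(S) = 17.0878 mol.
Reaction (2): S→ZnS ratio 1:1 ⇒ n(ZnS) = 17.0878 mol.
Reaction (3): ZnS→ZnO ratio 2:2 ⇒ n(ZnO) = 17.0878 mol.
Mass of ZnO = 17.0878 × 81.38 = 1390.61 g.

1390.6 g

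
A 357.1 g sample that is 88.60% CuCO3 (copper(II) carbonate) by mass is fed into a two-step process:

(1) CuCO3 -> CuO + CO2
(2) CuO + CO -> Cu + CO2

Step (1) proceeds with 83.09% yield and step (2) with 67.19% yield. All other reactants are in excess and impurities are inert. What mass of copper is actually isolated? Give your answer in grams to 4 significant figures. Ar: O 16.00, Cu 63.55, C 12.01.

90.85 g

Pure CuCO3 = 357.1 × 0.8860 = 316.39 g.
M(CuCO3) = 63.55 + 12.01 + 3(16.00) = 123.56 g/mol.
M(Cu) = 63.55 g/mol.
n(CuCO3) = 316.39 / 123.56 = 2.5606 mol.
Step 1 (CuCO3:CuO = 1:1): theoretical n(CuO) = 2.5606 mol; at 83.09% yield, n(CuO) = 2.1276 mol.
Step 2 (CuO:Cu = 1:1): theoretical n(Cu) = 2.1276 mol, so theoretical mass = 2.1276 × 63.55 = 135.21 g.
At 67.19% yield, actual mass of Cu = 135.21 × 0.6719 = 90.848 g.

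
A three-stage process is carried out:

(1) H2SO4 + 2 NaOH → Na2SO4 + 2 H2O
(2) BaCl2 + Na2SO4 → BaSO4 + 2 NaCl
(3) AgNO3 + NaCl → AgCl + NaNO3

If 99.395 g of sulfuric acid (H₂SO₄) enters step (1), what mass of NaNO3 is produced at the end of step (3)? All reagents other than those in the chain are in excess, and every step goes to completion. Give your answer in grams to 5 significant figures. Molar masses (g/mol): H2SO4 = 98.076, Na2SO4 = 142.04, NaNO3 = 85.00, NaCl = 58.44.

172.29 g

n(H2SO4) = 99.395 / 98.076 = 1.01345 mol.
Reaction (1): H2SO4→Na2SO4 ratio 1:1 ⇒ n(Na2SO4) = 1.01345 mol.
Reaction (2): Na2SO4→NaCl ratio 1:2 ⇒ n(NaCl) = 2.02690 mol.
Reaction (3): NaCl→NaNO3 ratio 1:1 ⇒ n(NaNO3) = 2.02690 mol.
Mass of NaNO3 = 2.02690 × 85.00 = 172.286 g.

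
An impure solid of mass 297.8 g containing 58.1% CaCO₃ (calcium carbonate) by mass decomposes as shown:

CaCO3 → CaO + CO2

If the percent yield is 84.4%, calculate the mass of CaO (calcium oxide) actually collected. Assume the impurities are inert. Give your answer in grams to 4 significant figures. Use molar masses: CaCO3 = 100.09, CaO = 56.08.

81.82 g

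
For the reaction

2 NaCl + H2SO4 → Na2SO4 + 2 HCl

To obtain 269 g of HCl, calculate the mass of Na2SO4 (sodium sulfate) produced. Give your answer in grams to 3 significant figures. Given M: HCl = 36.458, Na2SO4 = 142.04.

524 g

n(HCl) = 269.0 g / 36.458 g/mol = 7.378 mol.
From the equation the HCl:Na2SO4 mole ratio is 2:1, so n(Na2SO4) = 7.378 × 1/2 = 3.689 mol.
Mass of Na2SO4 = 3.689 mol × 142.04 g/mol = 524.0 g.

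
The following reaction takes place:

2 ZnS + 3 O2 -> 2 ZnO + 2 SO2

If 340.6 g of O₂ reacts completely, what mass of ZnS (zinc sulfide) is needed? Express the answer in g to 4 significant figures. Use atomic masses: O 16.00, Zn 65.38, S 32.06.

M(O2) = 2(16.00) = 32.00 g/mol.
M(ZnS) = 65.38 + 32.06 = 97.44 g/mol.
n(O2) = 340.60 g / 32.00 g/mol = 10.644 mol.
From the equation the O2:ZnS mole ratio is 3:2, so n(ZnS) = 10.644 × 2/3 = 7.0958 mol.
Mass of ZnS = 7.0958 mol × 97.44 g/mol = 691.42 g.

691.4 g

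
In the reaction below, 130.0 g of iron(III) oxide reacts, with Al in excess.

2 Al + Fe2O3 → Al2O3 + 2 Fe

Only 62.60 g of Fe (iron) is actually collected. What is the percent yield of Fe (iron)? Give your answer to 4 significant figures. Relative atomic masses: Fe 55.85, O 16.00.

68.85 %

M(Fe2O3) = 2(55.85) + 3(16.00) = 159.70 g/mol.
M(Fe) = 55.85 g/mol.
n(Fe2O3) = 130.00 g / 159.70 g/mol = 0.81403 mol.
From the equation the Fe2O3:Fe mole ratio is 1:2, so n(Fe) = 0.81403 × 2/1 = 1.6281 mol.
Mass of Fe = 1.6281 mol × 55.85 g/mol = 90.927 g.
This is the theoretical yield. Percent yield = 62.60 g / 90.927 g × 100% = 68.847%.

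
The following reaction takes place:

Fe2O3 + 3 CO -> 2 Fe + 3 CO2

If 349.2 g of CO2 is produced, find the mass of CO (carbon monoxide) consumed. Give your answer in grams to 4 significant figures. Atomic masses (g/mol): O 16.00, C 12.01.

222.2 g

M(CO2) = 12.01 + 2(16.00) = 44.01 g/mol.
M(CO) = 12.01 + 16.00 = 28.01 g/mol.
n(CO2) = 349.20 g / 44.01 g/mol = 7.9346 mol.
From the equation the CO2:CO mole ratio is 3:3, so n(CO) = 7.9346 × 3/3 = 7.9346 mol.
Mass of CO = 7.9346 mol × 28.01 g/mol = 222.25 g.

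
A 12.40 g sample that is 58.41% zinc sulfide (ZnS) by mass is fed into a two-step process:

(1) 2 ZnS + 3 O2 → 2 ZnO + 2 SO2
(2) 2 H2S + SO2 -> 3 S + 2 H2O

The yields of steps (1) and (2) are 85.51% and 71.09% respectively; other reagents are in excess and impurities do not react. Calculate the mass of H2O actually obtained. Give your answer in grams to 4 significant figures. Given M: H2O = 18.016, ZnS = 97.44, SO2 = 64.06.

Pure ZnS = 12.40 × 0.5841 = 7.2428 g.
n(ZnS) = 7.2428 / 97.44 = 0.074331 mol.
Step 1 (ZnS:SO2 = 2:2): theoretical n(SO2) = 0.074331 mol; at 85.51% yield, n(SO2) = 0.063561 mol.
Step 2 (SO2:H2O = 1:2): theoretical n(H2O) = 0.12712 mol, so theoretical mass = 0.12712 × 18.016 = 2.2902 g.
At 71.09% yield, actual mass of H2O = 2.2902 × 0.7109 = 1.6281 g.

1.628 g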